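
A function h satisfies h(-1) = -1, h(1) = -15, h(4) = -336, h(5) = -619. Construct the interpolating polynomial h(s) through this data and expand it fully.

h(s) = -4s^3 - 4s^2 - 3s - 4

Newton's divided differences:
h[-1,1] = (-15 - (-1)) / (1 - (-1)) = -7
h[1,4] = (-336 - (-15)) / (4 - 1) = -107
h[4,5] = (-619 - (-336)) / (5 - 4) = -283
h[-1,1,4] = (-107 - (-7)) / (4 - (-1)) = -20
h[1,4,5] = (-283 - (-107)) / (5 - 1) = -44
h[-1,1,4,5] = (-44 - (-20)) / (5 - (-1)) = -4
h(s) = -1 + (-7)·(s + 1) + (-20)·(s + 1)(s - 1) + (-4)·(s + 1)(s - 1)(s - 4)
Expanding: h(s) = -4s^3 - 4s^2 - 3s - 4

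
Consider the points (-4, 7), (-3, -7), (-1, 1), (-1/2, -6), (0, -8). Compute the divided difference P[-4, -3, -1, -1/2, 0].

P[-4,-3] = (-7 - 7) / (-3 - (-4)) = -14
P[-3,-1] = (1 - (-7)) / (-1 - (-3)) = 4
P[-1,-1/2] = (-6 - 1) / (-1/2 - (-1)) = -14
P[-1/2,0] = (-8 - (-6)) / (0 - (-1/2)) = -4
P[-4,-3,-1] = (4 - (-14)) / (-1 - (-4)) = 6
P[-3,-1,-1/2] = (-14 - 4) / (-1/2 - (-3)) = -36/5
P[-1,-1/2,0] = (-4 - (-14)) / (0 - (-1)) = 10
P[-4,-3,-1,-1/2] = (-36/5 - 6) / (-1/2 - (-4)) = -132/35
P[-3,-1,-1/2,0] = (10 - (-36/5)) / (0 - (-3)) = 86/15
P[-4,-3,-1,-1/2,0] = (86/15 - (-132/35)) / (0 - (-4)) = 499/210

499/210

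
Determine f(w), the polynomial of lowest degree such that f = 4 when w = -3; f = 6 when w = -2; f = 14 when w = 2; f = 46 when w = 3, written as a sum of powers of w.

f(w) = w^3 + 3w^2 - 2w - 2

L_0(w) = (w + 2)(w - 2)(w - 3) / [-30] = -(1/30)w^3 + (1/10)w^2 + (2/15)w - 2/5
L_1(w) = (w + 3)(w - 2)(w - 3) / [20] = (1/20)w^3 - (1/10)w^2 - (9/20)w + 9/10
L_2(w) = (w + 3)(w + 2)(w - 3) / [-20] = -(1/20)w^3 - (1/10)w^2 + (9/20)w + 9/10
L_3(w) = (w + 3)(w + 2)(w - 2) / [30] = (1/30)w^3 + (1/10)w^2 - (2/15)w - 2/5
f(w) = 4·L_0 + 6·L_1 + 14·L_2 + 46·L_3
  4·L_0(w) = -(2/15)w^3 + (2/5)w^2 + (8/15)w - 8/5
  6·L_1(w) = (3/10)w^3 - (3/5)w^2 - (27/10)w + 27/5
  14·L_2(w) = -(7/10)w^3 - (7/5)w^2 + (63/10)w + 63/5
  46·L_3(w) = (23/15)w^3 + (23/5)w^2 - (92/15)w - 92/5
Adding term by term: w^3 + 3w^2 - 2w - 2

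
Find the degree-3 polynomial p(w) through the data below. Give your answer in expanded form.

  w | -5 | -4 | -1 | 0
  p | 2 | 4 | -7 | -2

p(w) = (43/60)w^3 + (23/4)w^2 + (301/30)w - 2

Newton's divided differences:
p[-5,-4] = (4 - 2) / (-4 - (-5)) = 2
p[-4,-1] = (-7 - 4) / (-1 - (-4)) = -11/3
p[-1,0] = (-2 - (-7)) / (0 - (-1)) = 5
p[-5,-4,-1] = (-11/3 - 2) / (-1 - (-5)) = -17/12
p[-4,-1,0] = (5 - (-11/3)) / (0 - (-4)) = 13/6
p[-5,-4,-1,0] = (13/6 - (-17/12)) / (0 - (-5)) = 43/60
p(w) = 2 + 2·(w + 5) + (-17/12)·(w + 5)(w + 4) + (43/60)·(w + 5)(w + 4)(w + 1)
Expanding: p(w) = (43/60)w^3 + (23/4)w^2 + (301/30)w - 2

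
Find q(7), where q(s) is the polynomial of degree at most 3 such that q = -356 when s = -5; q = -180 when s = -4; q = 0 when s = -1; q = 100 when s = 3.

1096

Using Newton's divided-difference form:
q[-5,-4] = (-180 - (-356)) / (-4 - (-5)) = 176
q[-4,-1] = (0 - (-180)) / (-1 - (-4)) = 60
q[-1,3] = (100 - 0) / (3 - (-1)) = 25
q[-5,-4,-1] = (60 - 176) / (-1 - (-5)) = -29
q[-4,-1,3] = (25 - 60) / (3 - (-4)) = -5
q[-5,-4,-1,3] = (-5 - (-29)) / (3 - (-5)) = 3
q(7) = -356 + 176·(12) + (-29)·(12)·(11) + 3·(12)·(11)·(8) = 1096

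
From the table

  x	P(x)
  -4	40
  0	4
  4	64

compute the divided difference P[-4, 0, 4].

P[-4,0] = (4 - 40) / (0 - (-4)) = -9
P[0,4] = (64 - 4) / (4 - 0) = 15
P[-4,0,4] = (15 - (-9)) / (4 - (-4)) = 3

3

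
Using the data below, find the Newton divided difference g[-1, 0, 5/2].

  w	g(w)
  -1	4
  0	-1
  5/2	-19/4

g[-1,0] = (-1 - 4) / (0 - (-1)) = -5
g[0,5/2] = (-19/4 - (-1)) / (5/2 - 0) = -3/2
g[-1,0,5/2] = (-3/2 - (-5)) / (5/2 - (-1)) = 1

1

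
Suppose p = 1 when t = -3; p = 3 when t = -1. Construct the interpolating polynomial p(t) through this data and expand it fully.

Build the Lagrange basis polynomials:
L_0(t) = (t + 1) / [-2] = -(1/2)t - 1/2
L_1(t) = (t + 3) / [2] = (1/2)t + 3/2
p(t) = 1·L_0 + 3·L_1
  1·L_0(t) = -(1/2)t - 1/2
  3·L_1(t) = (3/2)t + 9/2
Adding term by term: t + 4

p(t) = t + 4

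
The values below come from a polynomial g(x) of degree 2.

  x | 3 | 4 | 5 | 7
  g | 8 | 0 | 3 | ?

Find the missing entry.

42

The 3 known values determine g uniquely (degree ≤ 2).
Evaluate each Lagrange basis at x = 7:
L_0(7) = (3)·(2)/[(-1)·(-2)] = 3
L_1(7) = (4)·(2)/[(1)·(-1)] = -8
L_2(7) = (4)·(3)/[(2)·(1)] = 6
Sum: 8·(3) + 0 + 3·(6) = 42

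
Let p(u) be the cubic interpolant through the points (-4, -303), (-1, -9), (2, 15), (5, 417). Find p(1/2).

-15/4

Using Newton's divided-difference form:
p[-4,-1] = (-9 - (-303)) / (-1 - (-4)) = 98
p[-1,2] = (15 - (-9)) / (2 - (-1)) = 8
p[2,5] = (417 - 15) / (5 - 2) = 134
p[-4,-1,2] = (8 - 98) / (2 - (-4)) = -15
p[-1,2,5] = (134 - 8) / (5 - (-1)) = 21
p[-4,-1,2,5] = (21 - (-15)) / (5 - (-4)) = 4
p(1/2) = -303 + 98·(9/2) + (-15)·(9/2)·(3/2) + 4·(9/2)·(3/2)·(-3/2) = -15/4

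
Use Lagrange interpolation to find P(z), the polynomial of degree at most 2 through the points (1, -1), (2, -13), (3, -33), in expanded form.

P(z) = -4z^2 + 3

Build the Lagrange basis polynomials:
L_0(z) = (z - 2)(z - 3) / [2] = (1/2)z^2 - (5/2)z + 3
L_1(z) = (z - 1)(z - 3) / [-1] = -z^2 + 4z - 3
L_2(z) = (z - 1)(z - 2) / [2] = (1/2)z^2 - (3/2)z + 1
P(z) = (-1)·L_0 + (-13)·L_1 + (-33)·L_2
  (-1)·L_0(z) = -(1/2)z^2 + (5/2)z - 3
  (-13)·L_1(z) = 13z^2 - 52z + 39
  (-33)·L_2(z) = -(33/2)z^2 + (99/2)z - 33
Adding term by term: -4z^2 + 3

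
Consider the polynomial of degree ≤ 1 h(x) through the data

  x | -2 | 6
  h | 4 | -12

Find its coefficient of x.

Build the Lagrange basis polynomials:
L_0(x) = (x - 6) / [-8] = -(1/8)x + 3/4
L_1(x) = (x + 2) / [8] = (1/8)x + 1/4
h(x) = 4·L_0 + (-12)·L_1
Only the coefficient of x is needed; take it from each L_i and combine:
4·(-1/8) + (-12)·(1/8) = -2

-2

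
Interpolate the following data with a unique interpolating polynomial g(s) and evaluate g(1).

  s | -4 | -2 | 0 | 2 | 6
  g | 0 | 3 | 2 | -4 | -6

Using Newton's divided-difference form:
g[-4,-2] = (3 - 0) / (-2 - (-4)) = 3/2
g[-2,0] = (2 - 3) / (0 - (-2)) = -1/2
g[0,2] = (-4 - 2) / (2 - 0) = -3
g[2,6] = (-6 - (-4)) / (6 - 2) = -1/2
g[-4,-2,0] = (-1/2 - 3/2) / (0 - (-4)) = -1/2
g[-2,0,2] = (-3 - (-1/2)) / (2 - (-2)) = -5/8
g[0,2,6] = (-1/2 - (-3)) / (6 - 0) = 5/12
g[-4,-2,0,2] = (-5/8 - (-1/2)) / (2 - (-4)) = -1/48
g[-2,0,2,6] = (5/12 - (-5/8)) / (6 - (-2)) = 25/192
g[-4,-2,0,2,6] = (25/192 - (-1/48)) / (6 - (-4)) = 29/1920
g(1) = 0 + (3/2)·(5) + (-1/2)·(5)·(3) + (-1/48)·(5)·(3)·(1) + (29/1920)·(5)·(3)·(1)·(-1) = -69/128

-69/128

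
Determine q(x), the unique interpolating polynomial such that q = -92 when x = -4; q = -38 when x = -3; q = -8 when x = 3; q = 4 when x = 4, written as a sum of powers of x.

Build the Lagrange basis polynomials:
L_0(x) = (x + 3)(x - 3)(x - 4) / [-56] = -(1/56)x^3 + (1/14)x^2 + (9/56)x - 9/14
L_1(x) = (x + 4)(x - 3)(x - 4) / [42] = (1/42)x^3 - (1/14)x^2 - (8/21)x + 8/7
L_2(x) = (x + 4)(x + 3)(x - 4) / [-42] = -(1/42)x^3 - (1/14)x^2 + (8/21)x + 8/7
L_3(x) = (x + 4)(x + 3)(x - 3) / [56] = (1/56)x^3 + (1/14)x^2 - (9/56)x - 9/14
q(x) = (-92)·L_0 + (-38)·L_1 + (-8)·L_2 + 4·L_3
  (-92)·L_0(x) = (23/14)x^3 - (46/7)x^2 - (207/14)x + 414/7
  (-38)·L_1(x) = -(19/21)x^3 + (19/7)x^2 + (304/21)x - 304/7
  (-8)·L_2(x) = (4/21)x^3 + (4/7)x^2 - (64/21)x - 64/7
  4·L_3(x) = (1/14)x^3 + (2/7)x^2 - (9/14)x - 18/7
Adding term by term: x^3 - 3x^2 - 4x + 4

q(x) = x^3 - 3x^2 - 4x + 4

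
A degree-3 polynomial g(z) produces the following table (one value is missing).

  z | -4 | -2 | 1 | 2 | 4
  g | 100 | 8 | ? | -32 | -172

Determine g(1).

-10

The 4 known values determine g uniquely (degree ≤ 3).
Evaluate each Lagrange basis at z = 1:
L_0(1) = (3)·(-1)·(-3)/[(-2)·(-6)·(-8)] = -3/32
L_1(1) = (5)·(-1)·(-3)/[(2)·(-4)·(-6)] = 5/16
L_2(1) = (5)·(3)·(-3)/[(6)·(4)·(-2)] = 15/16
L_3(1) = (5)·(3)·(-1)/[(8)·(6)·(2)] = -5/32
Sum: 100·(-3/32) + 8·(5/16) + (-32)·(15/16) + (-172)·(-5/32) = -10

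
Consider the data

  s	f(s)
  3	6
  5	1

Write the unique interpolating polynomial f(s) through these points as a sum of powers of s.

f(s) = -(5/2)s + 27/2

L_0(s) = (s - 5) / [-2] = -(1/2)s + 5/2
L_1(s) = (s - 3) / [2] = (1/2)s - 3/2
f(s) = 6·L_0 + 1·L_1
  6·L_0(s) = -3s + 15
  1·L_1(s) = (1/2)s - 3/2
Adding term by term: -(5/2)s + 27/2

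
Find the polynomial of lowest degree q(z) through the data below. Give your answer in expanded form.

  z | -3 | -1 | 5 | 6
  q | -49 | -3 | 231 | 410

Newton's divided differences:
q[-3,-1] = (-3 - (-49)) / (-1 - (-3)) = 23
q[-1,5] = (231 - (-3)) / (5 - (-1)) = 39
q[5,6] = (410 - 231) / (6 - 5) = 179
q[-3,-1,5] = (39 - 23) / (5 - (-3)) = 2
q[-1,5,6] = (179 - 39) / (6 - (-1)) = 20
q[-3,-1,5,6] = (20 - 2) / (6 - (-3)) = 2
q(z) = -49 + 23·(z + 3) + 2·(z + 3)(z + 1) + 2·(z + 3)(z + 1)(z - 5)
Expanding: q(z) = 2z^3 - 3z - 4

q(z) = 2z^3 - 3z - 4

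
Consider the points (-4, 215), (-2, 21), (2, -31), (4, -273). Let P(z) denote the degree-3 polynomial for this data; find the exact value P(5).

Evaluate each Lagrange basis at z = 5:
L_0(5) = (7)·(3)·(1)/[(-2)·(-6)·(-8)] = -7/32
L_1(5) = (9)·(3)·(1)/[(2)·(-4)·(-6)] = 9/16
L_2(5) = (9)·(7)·(1)/[(6)·(4)·(-2)] = -21/16
L_3(5) = (9)·(7)·(3)/[(8)·(6)·(2)] = 63/32
Sum: 215·(-7/32) + 21·(9/16) + (-31)·(-21/16) + (-273)·(63/32) = -532

-532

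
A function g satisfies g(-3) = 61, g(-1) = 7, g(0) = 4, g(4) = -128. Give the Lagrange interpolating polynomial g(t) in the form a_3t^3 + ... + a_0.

g(t) = -2t^3 - t + 4

Build the Lagrange basis polynomials:
L_0(t) = (t + 1)t(t - 4) / [-42] = -(1/42)t^3 + (1/14)t^2 + (2/21)t
L_1(t) = (t + 3)t(t - 4) / [10] = (1/10)t^3 - (1/10)t^2 - (6/5)t
L_2(t) = (t + 3)(t + 1)(t - 4) / [-12] = -(1/12)t^3 + (13/12)t + 1
L_3(t) = (t + 3)(t + 1)t / [140] = (1/140)t^3 + (1/35)t^2 + (3/140)t
g(t) = 61·L_0 + 7·L_1 + 4·L_2 + (-128)·L_3
  61·L_0(t) = -(61/42)t^3 + (61/14)t^2 + (122/21)t
  7·L_1(t) = (7/10)t^3 - (7/10)t^2 - (42/5)t
  4·L_2(t) = -(1/3)t^3 + (13/3)t + 4
  (-128)·L_3(t) = -(32/35)t^3 - (128/35)t^2 - (96/35)t
Adding term by term: -2t^3 - t + 4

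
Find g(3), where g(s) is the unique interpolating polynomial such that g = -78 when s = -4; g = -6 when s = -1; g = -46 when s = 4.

Using Newton's divided-difference form:
g[-4,-1] = (-6 - (-78)) / (-1 - (-4)) = 24
g[-1,4] = (-46 - (-6)) / (4 - (-1)) = -8
g[-4,-1,4] = (-8 - 24) / (4 - (-4)) = -4
g(3) = -78 + 24·(7) + (-4)·(7)·(4) = -22

-22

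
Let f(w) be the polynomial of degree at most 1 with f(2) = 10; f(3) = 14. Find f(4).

Evaluate each Lagrange basis at w = 4:
L_0(4) = (1)/[(-1)] = -1
L_1(4) = (2)/[(1)] = 2
Sum: 10·(-1) + 14·(2) = 18

18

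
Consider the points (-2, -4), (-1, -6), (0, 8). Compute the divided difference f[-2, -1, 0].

8

f[-2,-1] = (-6 - (-4)) / (-1 - (-2)) = -2
f[-1,0] = (8 - (-6)) / (0 - (-1)) = 14
f[-2,-1,0] = (14 - (-2)) / (0 - (-2)) = 8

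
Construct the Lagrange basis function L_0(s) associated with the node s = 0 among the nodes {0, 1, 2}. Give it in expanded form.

L_0(s) = (1/2)s^2 - (3/2)s + 1

L_0(s) = (s - 1)(s - 2) / [(-1)·(-2)]
       = (s^2 - 3s + 2) / (2)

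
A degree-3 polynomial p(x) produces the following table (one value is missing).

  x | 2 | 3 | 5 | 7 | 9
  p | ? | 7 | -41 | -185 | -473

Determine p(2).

10

The 4 known values determine p uniquely (degree ≤ 3).
L_0(2) = (-3)·(-5)·(-7)/[(-2)·(-4)·(-6)] = 35/16
L_1(2) = (-1)·(-5)·(-7)/[(2)·(-2)·(-4)] = -35/16
L_2(2) = (-1)·(-3)·(-7)/[(4)·(2)·(-2)] = 21/16
L_3(2) = (-1)·(-3)·(-5)/[(6)·(4)·(2)] = -5/16
Sum: 7·(35/16) + (-41)·(-35/16) + (-185)·(21/16) + (-473)·(-5/16) = 10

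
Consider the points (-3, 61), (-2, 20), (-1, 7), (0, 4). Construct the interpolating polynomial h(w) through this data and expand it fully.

h(w) = -3w^3 - 4w^2 - 4w + 4

L_0(w) = (w + 2)(w + 1)w / [-6] = -(1/6)w^3 - (1/2)w^2 - (1/3)w
L_1(w) = (w + 3)(w + 1)w / [2] = (1/2)w^3 + 2w^2 + (3/2)w
L_2(w) = (w + 3)(w + 2)w / [-2] = -(1/2)w^3 - (5/2)w^2 - 3w
L_3(w) = (w + 3)(w + 2)(w + 1) / [6] = (1/6)w^3 + w^2 + (11/6)w + 1
h(w) = 61·L_0 + 20·L_1 + 7·L_2 + 4·L_3
  61·L_0(w) = -(61/6)w^3 - (61/2)w^2 - (61/3)w
  20·L_1(w) = 10w^3 + 40w^2 + 30w
  7·L_2(w) = -(7/2)w^3 - (35/2)w^2 - 21w
  4·L_3(w) = (2/3)w^3 + 4w^2 + (22/3)w + 4
Adding term by term: -3w^3 - 4w^2 - 4w + 4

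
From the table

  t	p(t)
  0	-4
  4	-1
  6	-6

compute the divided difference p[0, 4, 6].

p[0,4] = (-1 - (-4)) / (4 - 0) = 3/4
p[4,6] = (-6 - (-1)) / (6 - 4) = -5/2
p[0,4,6] = (-5/2 - 3/4) / (6 - 0) = -13/24

-13/24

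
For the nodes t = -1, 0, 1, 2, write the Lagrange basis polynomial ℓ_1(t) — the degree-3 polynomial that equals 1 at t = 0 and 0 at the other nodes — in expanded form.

ℓ_1(t) = (t + 1)(t - 1)(t - 2) / [(1)·(-1)·(-2)]
       = (t^3 - 2t^2 - t + 2) / (2)

ℓ_1(t) = (1/2)t^3 - t^2 - (1/2)t + 1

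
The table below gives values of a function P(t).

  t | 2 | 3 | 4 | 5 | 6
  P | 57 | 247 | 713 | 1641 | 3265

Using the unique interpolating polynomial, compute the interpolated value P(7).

5867

L_0(7) = (4)·(3)·(2)·(1)/[(-1)·(-2)·(-3)·(-4)] = 1
L_1(7) = (5)·(3)·(2)·(1)/[(1)·(-1)·(-2)·(-3)] = -5
L_2(7) = (5)·(4)·(2)·(1)/[(2)·(1)·(-1)·(-2)] = 10
L_3(7) = (5)·(4)·(3)·(1)/[(3)·(2)·(1)·(-1)] = -10
L_4(7) = (5)·(4)·(3)·(2)/[(4)·(3)·(2)·(1)] = 5
Sum: 57·(1) + 247·(-5) + 713·(10) + 1641·(-10) + 3265·(5) = 5867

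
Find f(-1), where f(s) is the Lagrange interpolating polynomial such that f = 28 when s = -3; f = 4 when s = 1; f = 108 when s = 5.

0

L_0(-1) = (-2)·(-6)/[(-4)·(-8)] = 3/8
L_1(-1) = (2)·(-6)/[(4)·(-4)] = 3/4
L_2(-1) = (2)·(-2)/[(8)·(4)] = -1/8
Sum: 28·(3/8) + 4·(3/4) + 108·(-1/8) = 0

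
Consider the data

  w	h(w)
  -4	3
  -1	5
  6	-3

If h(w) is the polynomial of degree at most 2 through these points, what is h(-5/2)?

617/140

Using Newton's divided-difference form:
h[-4,-1] = (5 - 3) / (-1 - (-4)) = 2/3
h[-1,6] = (-3 - 5) / (6 - (-1)) = -8/7
h[-4,-1,6] = (-8/7 - 2/3) / (6 - (-4)) = -19/105
h(-5/2) = 3 + (2/3)·(3/2) + (-19/105)·(3/2)·(-3/2) = 617/140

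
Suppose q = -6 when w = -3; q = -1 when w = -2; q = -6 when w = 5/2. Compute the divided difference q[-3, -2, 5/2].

-10/9

q[-3,-2] = (-1 - (-6)) / (-2 - (-3)) = 5
q[-2,5/2] = (-6 - (-1)) / (5/2 - (-2)) = -10/9
q[-3,-2,5/2] = (-10/9 - 5) / (5/2 - (-3)) = -10/9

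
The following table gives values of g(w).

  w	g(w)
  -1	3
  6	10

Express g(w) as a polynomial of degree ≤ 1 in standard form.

Build the Lagrange basis polynomials:
L_0(w) = (w - 6) / [-7] = -(1/7)w + 6/7
L_1(w) = (w + 1) / [7] = (1/7)w + 1/7
g(w) = 3·L_0 + 10·L_1
  3·L_0(w) = -(3/7)w + 18/7
  10·L_1(w) = (10/7)w + 10/7
Adding term by term: w + 4

g(w) = w + 4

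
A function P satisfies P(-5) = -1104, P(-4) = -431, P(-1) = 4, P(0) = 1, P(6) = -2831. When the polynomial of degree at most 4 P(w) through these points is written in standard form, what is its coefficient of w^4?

-2

The leading coefficient equals the top divided difference P[-5,-4,-1,0,6].
P[-5,-4] = (-431 - (-1104)) / (-4 - (-5)) = 673
P[-4,-1] = (4 - (-431)) / (-1 - (-4)) = 145
P[-1,0] = (1 - 4) / (0 - (-1)) = -3
P[0,6] = (-2831 - 1) / (6 - 0) = -472
P[-5,-4,-1] = (145 - 673) / (-1 - (-5)) = -132
P[-4,-1,0] = (-3 - 145) / (0 - (-4)) = -37
P[-1,0,6] = (-472 - (-3)) / (6 - (-1)) = -67
P[-5,-4,-1,0] = (-37 - (-132)) / (0 - (-5)) = 19
P[-4,-1,0,6] = (-67 - (-37)) / (6 - (-4)) = -3
P[-5,-4,-1,0,6] = (-3 - 19) / (6 - (-5)) = -2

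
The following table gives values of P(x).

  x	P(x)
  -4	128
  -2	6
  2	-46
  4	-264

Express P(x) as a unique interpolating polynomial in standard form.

L_0(x) = (x + 2)(x - 2)(x - 4) / [-96] = -(1/96)x^3 + (1/24)x^2 + (1/24)x - 1/6
L_1(x) = (x + 4)(x - 2)(x - 4) / [48] = (1/48)x^3 - (1/24)x^2 - (1/3)x + 2/3
L_2(x) = (x + 4)(x + 2)(x - 4) / [-48] = -(1/48)x^3 - (1/24)x^2 + (1/3)x + 2/3
L_3(x) = (x + 4)(x + 2)(x - 2) / [96] = (1/96)x^3 + (1/24)x^2 - (1/24)x - 1/6
P(x) = 128·L_0 + 6·L_1 + (-46)·L_2 + (-264)·L_3
  128·L_0(x) = -(4/3)x^3 + (16/3)x^2 + (16/3)x - 64/3
  6·L_1(x) = (1/8)x^3 - (1/4)x^2 - 2x + 4
  (-46)·L_2(x) = (23/24)x^3 + (23/12)x^2 - (46/3)x - 92/3
  (-264)·L_3(x) = -(11/4)x^3 - 11x^2 + 11x + 44
Adding term by term: -3x^3 - 4x^2 - x - 4

P(x) = -3x^3 - 4x^2 - x - 4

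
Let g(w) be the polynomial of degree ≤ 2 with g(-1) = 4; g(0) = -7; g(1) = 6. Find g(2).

Evaluate each Lagrange basis at w = 2:
L_0(2) = (2)·(1)/[(-1)·(-2)] = 1
L_1(2) = (3)·(1)/[(1)·(-1)] = -3
L_2(2) = (3)·(2)/[(2)·(1)] = 3
Sum: 4·(1) + (-7)·(-3) + 6·(3) = 43

43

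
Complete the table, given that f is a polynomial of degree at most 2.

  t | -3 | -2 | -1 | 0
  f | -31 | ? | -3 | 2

-14

The 3 known values determine f uniquely (degree ≤ 2).
Evaluate each Lagrange basis at t = -2:
L_0(-2) = (-1)·(-2)/[(-2)·(-3)] = 1/3
L_1(-2) = (1)·(-2)/[(2)·(-1)] = 1
L_2(-2) = (1)·(-1)/[(3)·(1)] = -1/3
Sum: (-31)·(1/3) + (-3)·(1) + 2·(-1/3) = -14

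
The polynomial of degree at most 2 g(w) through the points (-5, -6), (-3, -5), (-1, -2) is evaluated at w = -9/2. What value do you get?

-95/16

L_0(-9/2) = (-3/2)·(-7/2)/[(-2)·(-4)] = 21/32
L_1(-9/2) = (1/2)·(-7/2)/[(2)·(-2)] = 7/16
L_2(-9/2) = (1/2)·(-3/2)/[(4)·(2)] = -3/32
Sum: (-6)·(21/32) + (-5)·(7/16) + (-2)·(-3/32) = -95/16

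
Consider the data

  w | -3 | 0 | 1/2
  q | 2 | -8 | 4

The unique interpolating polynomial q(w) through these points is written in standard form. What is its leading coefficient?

164/21

The leading coefficient equals the top divided difference q[-3,0,1/2].
q[-3,0] = (-8 - 2) / (0 - (-3)) = -10/3
q[0,1/2] = (4 - (-8)) / (1/2 - 0) = 24
q[-3,0,1/2] = (24 - (-10/3)) / (1/2 - (-3)) = 164/21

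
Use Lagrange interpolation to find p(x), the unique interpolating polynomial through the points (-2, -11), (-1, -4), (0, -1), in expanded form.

p(x) = -2x^2 + x - 1

Build the Lagrange basis polynomials:
L_0(x) = (x + 1)x / [2] = (1/2)x^2 + (1/2)x
L_1(x) = (x + 2)x / [-1] = -x^2 - 2x
L_2(x) = (x + 2)(x + 1) / [2] = (1/2)x^2 + (3/2)x + 1
p(x) = (-11)·L_0 + (-4)·L_1 + (-1)·L_2
  (-11)·L_0(x) = -(11/2)x^2 - (11/2)x
  (-4)·L_1(x) = 4x^2 + 8x
  (-1)·L_2(x) = -(1/2)x^2 - (3/2)x - 1
Adding term by term: -2x^2 + x - 1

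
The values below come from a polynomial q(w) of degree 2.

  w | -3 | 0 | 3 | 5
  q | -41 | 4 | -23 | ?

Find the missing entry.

-81

The 3 known values determine q uniquely (degree ≤ 2).
L_0(5) = (5)·(2)/[(-3)·(-6)] = 5/9
L_1(5) = (8)·(2)/[(3)·(-3)] = -16/9
L_2(5) = (8)·(5)/[(6)·(3)] = 20/9
Sum: (-41)·(5/9) + 4·(-16/9) + (-23)·(20/9) = -81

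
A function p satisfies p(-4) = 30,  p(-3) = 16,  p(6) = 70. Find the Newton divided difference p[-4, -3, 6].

2

p[-4,-3] = (16 - 30) / (-3 - (-4)) = -14
p[-3,6] = (70 - 16) / (6 - (-3)) = 6
p[-4,-3,6] = (6 - (-14)) / (6 - (-4)) = 2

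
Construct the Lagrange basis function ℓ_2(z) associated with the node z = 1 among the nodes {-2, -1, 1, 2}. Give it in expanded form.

ℓ_2(z) = -(1/6)z^3 - (1/6)z^2 + (2/3)z + 2/3

ℓ_2(z) = (z + 2)(z + 1)(z - 2) / [(3)·(2)·(-1)]
       = (z^3 + z^2 - 4z - 4) / (-6)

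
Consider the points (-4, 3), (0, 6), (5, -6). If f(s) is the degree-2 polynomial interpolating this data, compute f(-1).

Evaluate each Lagrange basis at s = -1:
L_0(-1) = (-1)·(-6)/[(-4)·(-9)] = 1/6
L_1(-1) = (3)·(-6)/[(4)·(-5)] = 9/10
L_2(-1) = (3)·(-1)/[(9)·(5)] = -1/15
Sum: 3·(1/6) + 6·(9/10) + (-6)·(-1/15) = 63/10

63/10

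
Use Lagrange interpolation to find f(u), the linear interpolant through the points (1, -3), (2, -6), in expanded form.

f(u) = -3u

Build the Lagrange basis polynomials:
L_0(u) = (u - 2) / [-1] = -u + 2
L_1(u) = (u - 1) / [1] = u - 1
f(u) = (-3)·L_0 + (-6)·L_1
  (-3)·L_0(u) = 3u - 6
  (-6)·L_1(u) = -6u + 6
Adding term by term: -3u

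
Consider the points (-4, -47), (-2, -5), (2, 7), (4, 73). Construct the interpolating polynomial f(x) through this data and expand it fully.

f(x) = x^3 + x^2 - x - 3

Newton's divided differences:
f[-4,-2] = (-5 - (-47)) / (-2 - (-4)) = 21
f[-2,2] = (7 - (-5)) / (2 - (-2)) = 3
f[2,4] = (73 - 7) / (4 - 2) = 33
f[-4,-2,2] = (3 - 21) / (2 - (-4)) = -3
f[-2,2,4] = (33 - 3) / (4 - (-2)) = 5
f[-4,-2,2,4] = (5 - (-3)) / (4 - (-4)) = 1
f(x) = -47 + 21·(x + 4) + (-3)·(x + 4)(x + 2) + 1·(x + 4)(x + 2)(x - 2)
Expanding: f(x) = x^3 + x^2 - x - 3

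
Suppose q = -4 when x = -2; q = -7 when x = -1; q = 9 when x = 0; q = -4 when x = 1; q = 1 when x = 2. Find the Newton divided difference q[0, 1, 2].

9

q[0,1] = (-4 - 9) / (1 - 0) = -13
q[1,2] = (1 - (-4)) / (2 - 1) = 5
q[0,1,2] = (5 - (-13)) / (2 - 0) = 9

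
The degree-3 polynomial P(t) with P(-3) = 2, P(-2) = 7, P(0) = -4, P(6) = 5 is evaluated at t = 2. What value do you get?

L_0(2) = (4)·(2)·(-4)/[(-1)·(-3)·(-9)] = 32/27
L_1(2) = (5)·(2)·(-4)/[(1)·(-2)·(-8)] = -5/2
L_2(2) = (5)·(4)·(-4)/[(3)·(2)·(-6)] = 20/9
L_3(2) = (5)·(4)·(2)/[(9)·(8)·(6)] = 5/54
Sum: 2·(32/27) + 7·(-5/2) + (-4)·(20/9) + 5·(5/54) = -212/9

-212/9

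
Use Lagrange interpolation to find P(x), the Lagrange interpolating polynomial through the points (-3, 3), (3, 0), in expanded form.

Build the Lagrange basis polynomials:
L_0(x) = (x - 3) / [-6] = -(1/6)x + 1/2
L_1(x) = (x + 3) / [6] = (1/6)x + 1/2
P(x) = 3·L_0 + 0·L_1
  3·L_0(x) = -(1/2)x + 3/2
  0·L_1(x) = 0
Adding term by term: -(1/2)x + 3/2

P(x) = -(1/2)x + 3/2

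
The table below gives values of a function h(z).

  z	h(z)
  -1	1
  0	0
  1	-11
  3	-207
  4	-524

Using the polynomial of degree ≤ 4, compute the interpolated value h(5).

L_0(5) = (5)·(4)·(2)·(1)/[(-1)·(-2)·(-4)·(-5)] = 1
L_1(5) = (6)·(4)·(2)·(1)/[(1)·(-1)·(-3)·(-4)] = -4
L_2(5) = (6)·(5)·(2)·(1)/[(2)·(1)·(-2)·(-3)] = 5
L_3(5) = (6)·(5)·(4)·(1)/[(4)·(3)·(2)·(-1)] = -5
L_4(5) = (6)·(5)·(4)·(2)/[(5)·(4)·(3)·(1)] = 4
Sum: 1·(1) + 0 + (-11)·(5) + (-207)·(-5) + (-524)·(4) = -1115

-1115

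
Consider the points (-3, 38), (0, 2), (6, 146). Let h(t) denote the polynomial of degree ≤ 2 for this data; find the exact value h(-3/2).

Using Newton's divided-difference form:
h[-3,0] = (2 - 38) / (0 - (-3)) = -12
h[0,6] = (146 - 2) / (6 - 0) = 24
h[-3,0,6] = (24 - (-12)) / (6 - (-3)) = 4
h(-3/2) = 38 + (-12)·(3/2) + 4·(3/2)·(-3/2) = 11

11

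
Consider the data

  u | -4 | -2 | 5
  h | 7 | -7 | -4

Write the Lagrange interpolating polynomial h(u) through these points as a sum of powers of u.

h(u) = (52/63)u^2 - (43/21)u - 907/63

L_0(u) = (u + 2)(u - 5) / [18] = (1/18)u^2 - (1/6)u - 5/9
L_1(u) = (u + 4)(u - 5) / [-14] = -(1/14)u^2 + (1/14)u + 10/7
L_2(u) = (u + 4)(u + 2) / [63] = (1/63)u^2 + (2/21)u + 8/63
h(u) = 7·L_0 + (-7)·L_1 + (-4)·L_2
  7·L_0(u) = (7/18)u^2 - (7/6)u - 35/9
  (-7)·L_1(u) = (1/2)u^2 - (1/2)u - 10
  (-4)·L_2(u) = -(4/63)u^2 - (8/21)u - 32/63
Adding term by term: (52/63)u^2 - (43/21)u - 907/63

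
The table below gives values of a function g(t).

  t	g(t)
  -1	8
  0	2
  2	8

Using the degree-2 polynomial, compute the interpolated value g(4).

38

Evaluate each Lagrange basis at t = 4:
L_0(4) = (4)·(2)/[(-1)·(-3)] = 8/3
L_1(4) = (5)·(2)/[(1)·(-2)] = -5
L_2(4) = (5)·(4)/[(3)·(2)] = 10/3
Sum: 8·(8/3) + 2·(-5) + 8·(10/3) = 38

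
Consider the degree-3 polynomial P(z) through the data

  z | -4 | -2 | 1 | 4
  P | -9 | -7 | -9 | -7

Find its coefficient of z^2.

1/72

L_0(z) = (z + 2)(z - 1)(z - 4) / [-80] = -(1/80)z^3 + (3/80)z^2 + (3/40)z - 1/10
L_1(z) = (z + 4)(z - 1)(z - 4) / [36] = (1/36)z^3 - (1/36)z^2 - (4/9)z + 4/9
L_2(z) = (z + 4)(z + 2)(z - 4) / [-45] = -(1/45)z^3 - (2/45)z^2 + (16/45)z + 32/45
L_3(z) = (z + 4)(z + 2)(z - 1) / [144] = (1/144)z^3 + (5/144)z^2 + (1/72)z - 1/18
P(z) = (-9)·L_0 + (-7)·L_1 + (-9)·L_2 + (-7)·L_3
Only the coefficient of z^2 is needed; take it from each L_i and combine:
(-9)·(3/80) + (-7)·(-1/36) + (-9)·(-2/45) + (-7)·(5/144) = 1/72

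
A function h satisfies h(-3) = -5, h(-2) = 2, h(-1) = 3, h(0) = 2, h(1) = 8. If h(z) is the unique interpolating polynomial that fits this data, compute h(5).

L_0(5) = (7)·(6)·(5)·(4)/[(-1)·(-2)·(-3)·(-4)] = 35
L_1(5) = (8)·(6)·(5)·(4)/[(1)·(-1)·(-2)·(-3)] = -160
L_2(5) = (8)·(7)·(5)·(4)/[(2)·(1)·(-1)·(-2)] = 280
L_3(5) = (8)·(7)·(6)·(4)/[(3)·(2)·(1)·(-1)] = -224
L_4(5) = (8)·(7)·(6)·(5)/[(4)·(3)·(2)·(1)] = 70
Sum: (-5)·(35) + 2·(-160) + 3·(280) + 2·(-224) + 8·(70) = 457

457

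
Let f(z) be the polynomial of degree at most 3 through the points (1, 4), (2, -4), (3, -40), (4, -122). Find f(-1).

8

Evaluate each Lagrange basis at z = -1:
L_0(-1) = (-3)·(-4)·(-5)/[(-1)·(-2)·(-3)] = 10
L_1(-1) = (-2)·(-4)·(-5)/[(1)·(-1)·(-2)] = -20
L_2(-1) = (-2)·(-3)·(-5)/[(2)·(1)·(-1)] = 15
L_3(-1) = (-2)·(-3)·(-4)/[(3)·(2)·(1)] = -4
Sum: 4·(10) + (-4)·(-20) + (-40)·(15) + (-122)·(-4) = 8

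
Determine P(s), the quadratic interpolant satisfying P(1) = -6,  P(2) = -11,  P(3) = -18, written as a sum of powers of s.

P(s) = -s^2 - 2s - 3

Build the Lagrange basis polynomials:
L_0(s) = (s - 2)(s - 3) / [2] = (1/2)s^2 - (5/2)s + 3
L_1(s) = (s - 1)(s - 3) / [-1] = -s^2 + 4s - 3
L_2(s) = (s - 1)(s - 2) / [2] = (1/2)s^2 - (3/2)s + 1
P(s) = (-6)·L_0 + (-11)·L_1 + (-18)·L_2
  (-6)·L_0(s) = -3s^2 + 15s - 18
  (-11)·L_1(s) = 11s^2 - 44s + 33
  (-18)·L_2(s) = -9s^2 + 27s - 18
Adding term by term: -s^2 - 2s - 3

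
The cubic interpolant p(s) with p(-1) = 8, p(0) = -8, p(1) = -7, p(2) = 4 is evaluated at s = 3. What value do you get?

18

L_0(3) = (3)·(2)·(1)/[(-1)·(-2)·(-3)] = -1
L_1(3) = (4)·(2)·(1)/[(1)·(-1)·(-2)] = 4
L_2(3) = (4)·(3)·(1)/[(2)·(1)·(-1)] = -6
L_3(3) = (4)·(3)·(2)/[(3)·(2)·(1)] = 4
Sum: 8·(-1) + (-8)·(4) + (-7)·(-6) + 4·(4) = 18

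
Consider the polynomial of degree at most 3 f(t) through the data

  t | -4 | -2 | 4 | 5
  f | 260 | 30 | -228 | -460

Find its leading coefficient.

The leading coefficient equals the top divided difference f[-4,-2,4,5].
f[-4,-2] = (30 - 260) / (-2 - (-4)) = -115
f[-2,4] = (-228 - 30) / (4 - (-2)) = -43
f[4,5] = (-460 - (-228)) / (5 - 4) = -232
f[-4,-2,4] = (-43 - (-115)) / (4 - (-4)) = 9
f[-2,4,5] = (-232 - (-43)) / (5 - (-2)) = -27
f[-4,-2,4,5] = (-27 - 9) / (5 - (-4)) = -4

-4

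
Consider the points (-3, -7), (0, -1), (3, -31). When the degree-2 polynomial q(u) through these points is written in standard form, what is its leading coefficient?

-2

The leading coefficient equals the top divided difference q[-3,0,3].
q[-3,0] = (-1 - (-7)) / (0 - (-3)) = 2
q[0,3] = (-31 - (-1)) / (3 - 0) = -10
q[-3,0,3] = (-10 - 2) / (3 - (-3)) = -2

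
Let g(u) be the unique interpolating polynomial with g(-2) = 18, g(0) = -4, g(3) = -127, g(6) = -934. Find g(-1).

L_0(-1) = (-1)·(-4)·(-7)/[(-2)·(-5)·(-8)] = 7/20
L_1(-1) = (1)·(-4)·(-7)/[(2)·(-3)·(-6)] = 7/9
L_2(-1) = (1)·(-1)·(-7)/[(5)·(3)·(-3)] = -7/45
L_3(-1) = (1)·(-1)·(-4)/[(8)·(6)·(3)] = 1/36
Sum: 18·(7/20) + (-4)·(7/9) + (-127)·(-7/45) + (-934)·(1/36) = -3

-3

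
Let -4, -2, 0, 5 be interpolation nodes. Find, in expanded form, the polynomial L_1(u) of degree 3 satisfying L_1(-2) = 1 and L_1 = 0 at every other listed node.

L_1(u) = (u + 4)u(u - 5) / [(2)·(-2)·(-7)]
       = (u^3 - u^2 - 20u) / (28)

L_1(u) = (1/28)u^3 - (1/28)u^2 - (5/7)u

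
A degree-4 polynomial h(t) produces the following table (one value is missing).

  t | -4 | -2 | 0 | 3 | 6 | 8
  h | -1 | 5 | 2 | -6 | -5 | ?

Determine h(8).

The 5 known values determine h uniquely (degree ≤ 4).
L_0(8) = (10)·(8)·(5)·(2)/[(-2)·(-4)·(-7)·(-10)] = 10/7
L_1(8) = (12)·(8)·(5)·(2)/[(2)·(-2)·(-5)·(-8)] = -6
L_2(8) = (12)·(10)·(5)·(2)/[(4)·(2)·(-3)·(-6)] = 25/3
L_3(8) = (12)·(10)·(8)·(2)/[(7)·(5)·(3)·(-3)] = -128/21
L_4(8) = (12)·(10)·(8)·(5)/[(10)·(8)·(6)·(3)] = 10/3
Sum: (-1)·(10/7) + 5·(-6) + 2·(25/3) + (-6)·(-128/21) + (-5)·(10/3) = 36/7

36/7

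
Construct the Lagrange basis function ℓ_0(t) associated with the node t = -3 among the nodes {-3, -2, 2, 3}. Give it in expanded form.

ℓ_0(t) = -(1/30)t^3 + (1/10)t^2 + (2/15)t - 2/5

ℓ_0(t) = (t + 2)(t - 2)(t - 3) / [(-1)·(-5)·(-6)]
       = (t^3 - 3t^2 - 4t + 12) / (-30)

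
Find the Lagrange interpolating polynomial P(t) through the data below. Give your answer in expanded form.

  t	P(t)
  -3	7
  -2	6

Build the Lagrange basis polynomials:
L_0(t) = (t + 2) / [-1] = -t - 2
L_1(t) = (t + 3) / [1] = t + 3
P(t) = 7·L_0 + 6·L_1
  7·L_0(t) = -7t - 14
  6·L_1(t) = 6t + 18
Adding term by term: -t + 4

P(t) = -t + 4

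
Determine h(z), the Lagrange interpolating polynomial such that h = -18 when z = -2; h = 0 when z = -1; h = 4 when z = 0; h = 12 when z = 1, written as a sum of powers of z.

h(z) = 3z^3 + 2z^2 + 3z + 4

Build the Lagrange basis polynomials:
L_0(z) = (z + 1)z(z - 1) / [-6] = -(1/6)z^3 + (1/6)z
L_1(z) = (z + 2)z(z - 1) / [2] = (1/2)z^3 + (1/2)z^2 - z
L_2(z) = (z + 2)(z + 1)(z - 1) / [-2] = -(1/2)z^3 - z^2 + (1/2)z + 1
L_3(z) = (z + 2)(z + 1)z / [6] = (1/6)z^3 + (1/2)z^2 + (1/3)z
h(z) = (-18)·L_0 + 0·L_1 + 4·L_2 + 12·L_3
  (-18)·L_0(z) = 3z^3 - 3z
  0·L_1(z) = 0
  4·L_2(z) = -2z^3 - 4z^2 + 2z + 4
  12·L_3(z) = 2z^3 + 6z^2 + 4z
Adding term by term: 3z^3 + 2z^2 + 3z + 4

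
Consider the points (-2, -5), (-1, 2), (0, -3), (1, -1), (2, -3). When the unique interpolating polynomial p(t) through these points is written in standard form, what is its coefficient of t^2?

Build the Lagrange basis polynomials:
L_0(t) = (t + 1)t(t - 1)(t - 2) / [24] = (1/24)t^4 - (1/12)t^3 - (1/24)t^2 + (1/12)t
L_1(t) = (t + 2)t(t - 1)(t - 2) / [-6] = -(1/6)t^4 + (1/6)t^3 + (2/3)t^2 - (2/3)t
L_2(t) = (t + 2)(t + 1)(t - 1)(t - 2) / [4] = (1/4)t^4 - (5/4)t^2 + 1
L_3(t) = (t + 2)(t + 1)t(t - 2) / [-6] = -(1/6)t^4 - (1/6)t^3 + (2/3)t^2 + (2/3)t
L_4(t) = (t + 2)(t + 1)t(t - 1) / [24] = (1/24)t^4 + (1/12)t^3 - (1/24)t^2 - (1/12)t
p(t) = (-5)·L_0 + 2·L_1 + (-3)·L_2 + (-1)·L_3 + (-3)·L_4
Only the coefficient of t^2 is needed; take it from each L_i and combine:
(-5)·(-1/24) + 2·(2/3) + (-3)·(-5/4) + (-1)·(2/3) + (-3)·(-1/24) = 19/4

19/4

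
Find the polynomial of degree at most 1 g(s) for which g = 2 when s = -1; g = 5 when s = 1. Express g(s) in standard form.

Build the Lagrange basis polynomials:
L_0(s) = (s - 1) / [-2] = -(1/2)s + 1/2
L_1(s) = (s + 1) / [2] = (1/2)s + 1/2
g(s) = 2·L_0 + 5·L_1
  2·L_0(s) = -s + 1
  5·L_1(s) = (5/2)s + 5/2
Adding term by term: (3/2)s + 7/2

g(s) = (3/2)s + 7/2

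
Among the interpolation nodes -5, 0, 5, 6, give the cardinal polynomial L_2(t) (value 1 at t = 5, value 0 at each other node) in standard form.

L_2(t) = -(1/50)t^3 + (1/50)t^2 + (3/5)t

L_2(t) = (t + 5)t(t - 6) / [(10)·(5)·(-1)]
       = (t^3 - t^2 - 30t) / (-50)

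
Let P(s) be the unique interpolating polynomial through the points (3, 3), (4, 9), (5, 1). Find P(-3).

-327

Evaluate each Lagrange basis at s = -3:
L_0(-3) = (-7)·(-8)/[(-1)·(-2)] = 28
L_1(-3) = (-6)·(-8)/[(1)·(-1)] = -48
L_2(-3) = (-6)·(-7)/[(2)·(1)] = 21
Sum: 3·(28) + 9·(-48) + 1·(21) = -327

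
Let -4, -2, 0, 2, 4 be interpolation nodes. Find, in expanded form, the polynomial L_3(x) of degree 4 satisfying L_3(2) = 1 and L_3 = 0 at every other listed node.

L_3(x) = (x + 4)(x + 2)x(x - 4) / [(6)·(4)·(2)·(-2)]
       = (x^4 + 2x^3 - 16x^2 - 32x) / (-96)

L_3(x) = -(1/96)x^4 - (1/48)x^3 + (1/6)x^2 + (1/3)x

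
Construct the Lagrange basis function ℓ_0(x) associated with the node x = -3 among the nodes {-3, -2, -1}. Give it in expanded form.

ℓ_0(x) = (1/2)x^2 + (3/2)x + 1

ℓ_0(x) = (x + 2)(x + 1) / [(-1)·(-2)]
       = (x^2 + 3x + 2) / (2)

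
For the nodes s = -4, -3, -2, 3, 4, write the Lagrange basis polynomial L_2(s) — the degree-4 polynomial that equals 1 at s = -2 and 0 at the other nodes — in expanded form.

L_2(s) = (s + 4)(s + 3)(s - 3)(s - 4) / [(2)·(1)·(-5)·(-6)]
       = (s^4 - 25s^2 + 144) / (60)

L_2(s) = (1/60)s^4 - (5/12)s^2 + 12/5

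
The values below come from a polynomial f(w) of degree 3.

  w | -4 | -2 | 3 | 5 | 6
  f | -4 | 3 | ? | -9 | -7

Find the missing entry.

The 4 known values determine f uniquely (degree ≤ 3).
L_0(3) = (5)·(-2)·(-3)/[(-2)·(-9)·(-10)] = -1/6
L_1(3) = (7)·(-2)·(-3)/[(2)·(-7)·(-8)] = 3/8
L_2(3) = (7)·(5)·(-3)/[(9)·(7)·(-1)] = 5/3
L_3(3) = (7)·(5)·(-2)/[(10)·(8)·(1)] = -7/8
Sum: (-4)·(-1/6) + 3·(3/8) + (-9)·(5/3) + (-7)·(-7/8) = -85/12

-85/12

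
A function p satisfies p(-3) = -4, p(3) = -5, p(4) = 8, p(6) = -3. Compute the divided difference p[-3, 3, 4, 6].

p[-3,3] = (-5 - (-4)) / (3 - (-3)) = -1/6
p[3,4] = (8 - (-5)) / (4 - 3) = 13
p[4,6] = (-3 - 8) / (6 - 4) = -11/2
p[-3,3,4] = (13 - (-1/6)) / (4 - (-3)) = 79/42
p[3,4,6] = (-11/2 - 13) / (6 - 3) = -37/6
p[-3,3,4,6] = (-37/6 - 79/42) / (6 - (-3)) = -169/189

-169/189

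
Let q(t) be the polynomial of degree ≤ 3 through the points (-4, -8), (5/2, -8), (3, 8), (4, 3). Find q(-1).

-419/2

Using Newton's divided-difference form:
q[-4,5/2] = (-8 - (-8)) / (5/2 - (-4)) = 0
q[5/2,3] = (8 - (-8)) / (3 - 5/2) = 32
q[3,4] = (3 - 8) / (4 - 3) = -5
q[-4,5/2,3] = (32 - 0) / (3 - (-4)) = 32/7
q[5/2,3,4] = (-5 - 32) / (4 - 5/2) = -74/3
q[-4,5/2,3,4] = (-74/3 - 32/7) / (4 - (-4)) = -307/84
q(-1) = -8 + 0·(3) + (32/7)·(3)·(-7/2) + (-307/84)·(3)·(-7/2)·(-4) = -419/2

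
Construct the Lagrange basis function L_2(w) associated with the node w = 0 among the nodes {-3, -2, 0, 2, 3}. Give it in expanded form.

L_2(w) = (w + 3)(w + 2)(w - 2)(w - 3) / [(3)·(2)·(-2)·(-3)]
       = (w^4 - 13w^2 + 36) / (36)

L_2(w) = (1/36)w^4 - (13/36)w^2 + 1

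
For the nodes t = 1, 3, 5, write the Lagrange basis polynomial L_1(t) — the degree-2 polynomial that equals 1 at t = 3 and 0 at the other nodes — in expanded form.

L_1(t) = -(1/4)t^2 + (3/2)t - 5/4

L_1(t) = (t - 1)(t - 5) / [(2)·(-2)]
       = (t^2 - 6t + 5) / (-4)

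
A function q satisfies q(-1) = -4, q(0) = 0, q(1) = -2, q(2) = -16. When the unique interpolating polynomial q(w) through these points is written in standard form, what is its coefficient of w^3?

-1

L_0(w) = w(w - 1)(w - 2) / [-6] = -(1/6)w^3 + (1/2)w^2 - (1/3)w
L_1(w) = (w + 1)(w - 1)(w - 2) / [2] = (1/2)w^3 - w^2 - (1/2)w + 1
L_2(w) = (w + 1)w(w - 2) / [-2] = -(1/2)w^3 + (1/2)w^2 + w
L_3(w) = (w + 1)w(w - 1) / [6] = (1/6)w^3 - (1/6)w
q(w) = (-4)·L_0 + 0·L_1 + (-2)·L_2 + (-16)·L_3
Only the coefficient of w^3 is needed; take it from each L_i and combine:
(-4)·(-1/6) + 0·(1/2) + (-2)·(-1/2) + (-16)·(1/6) = -1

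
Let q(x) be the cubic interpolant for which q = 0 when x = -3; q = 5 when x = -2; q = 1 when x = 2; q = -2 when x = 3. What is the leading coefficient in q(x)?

2/15

The leading coefficient equals the top divided difference q[-3,-2,2,3].
q[-3,-2] = (5 - 0) / (-2 - (-3)) = 5
q[-2,2] = (1 - 5) / (2 - (-2)) = -1
q[2,3] = (-2 - 1) / (3 - 2) = -3
q[-3,-2,2] = (-1 - 5) / (2 - (-3)) = -6/5
q[-2,2,3] = (-3 - (-1)) / (3 - (-2)) = -2/5
q[-3,-2,2,3] = (-2/5 - (-6/5)) / (3 - (-3)) = 2/15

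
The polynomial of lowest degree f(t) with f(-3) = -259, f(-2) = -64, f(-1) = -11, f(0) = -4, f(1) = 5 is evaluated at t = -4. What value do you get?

-740

L_0(-4) = (-2)·(-3)·(-4)·(-5)/[(-1)·(-2)·(-3)·(-4)] = 5
L_1(-4) = (-1)·(-3)·(-4)·(-5)/[(1)·(-1)·(-2)·(-3)] = -10
L_2(-4) = (-1)·(-2)·(-4)·(-5)/[(2)·(1)·(-1)·(-2)] = 10
L_3(-4) = (-1)·(-2)·(-3)·(-5)/[(3)·(2)·(1)·(-1)] = -5
L_4(-4) = (-1)·(-2)·(-3)·(-4)/[(4)·(3)·(2)·(1)] = 1
Sum: (-259)·(5) + (-64)·(-10) + (-11)·(10) + (-4)·(-5) + 5·(1) = -740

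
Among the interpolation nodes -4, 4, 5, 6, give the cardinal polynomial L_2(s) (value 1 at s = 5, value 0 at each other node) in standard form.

L_2(s) = -(1/9)s^3 + (2/3)s^2 + (16/9)s - 32/3

L_2(s) = (s + 4)(s - 4)(s - 6) / [(9)·(1)·(-1)]
       = (s^3 - 6s^2 - 16s + 96) / (-9)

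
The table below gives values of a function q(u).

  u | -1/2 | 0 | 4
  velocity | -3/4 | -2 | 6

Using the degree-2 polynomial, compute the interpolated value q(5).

13

L_0(5) = (5)·(1)/[(-1/2)·(-9/2)] = 20/9
L_1(5) = (11/2)·(1)/[(1/2)·(-4)] = -11/4
L_2(5) = (11/2)·(5)/[(9/2)·(4)] = 55/36
Sum: (-3/4)·(20/9) + (-2)·(-11/4) + 6·(55/36) = 13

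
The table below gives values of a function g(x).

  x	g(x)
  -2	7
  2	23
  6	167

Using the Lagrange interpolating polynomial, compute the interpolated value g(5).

119

L_0(5) = (3)·(-1)/[(-4)·(-8)] = -3/32
L_1(5) = (7)·(-1)/[(4)·(-4)] = 7/16
L_2(5) = (7)·(3)/[(8)·(4)] = 21/32
Sum: 7·(-3/32) + 23·(7/16) + 167·(21/32) = 119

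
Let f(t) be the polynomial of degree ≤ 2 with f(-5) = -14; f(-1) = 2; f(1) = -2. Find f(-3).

-2

L_0(-3) = (-2)·(-4)/[(-4)·(-6)] = 1/3
L_1(-3) = (2)·(-4)/[(4)·(-2)] = 1
L_2(-3) = (2)·(-2)/[(6)·(2)] = -1/3
Sum: (-14)·(1/3) + 2·(1) + (-2)·(-1/3) = -2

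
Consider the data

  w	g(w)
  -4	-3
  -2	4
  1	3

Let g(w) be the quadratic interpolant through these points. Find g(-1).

L_0(-1) = (1)·(-2)/[(-2)·(-5)] = -1/5
L_1(-1) = (3)·(-2)/[(2)·(-3)] = 1
L_2(-1) = (3)·(1)/[(5)·(3)] = 1/5
Sum: (-3)·(-1/5) + 4·(1) + 3·(1/5) = 26/5

26/5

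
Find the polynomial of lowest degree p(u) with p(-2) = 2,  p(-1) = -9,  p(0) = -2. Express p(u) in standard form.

p(u) = 9u^2 + 16u - 2

Newton's divided differences:
p[-2,-1] = (-9 - 2) / (-1 - (-2)) = -11
p[-1,0] = (-2 - (-9)) / (0 - (-1)) = 7
p[-2,-1,0] = (7 - (-11)) / (0 - (-2)) = 9
p(u) = 2 + (-11)·(u + 2) + 9·(u + 2)(u + 1)
Expanding: p(u) = 9u^2 + 16u - 2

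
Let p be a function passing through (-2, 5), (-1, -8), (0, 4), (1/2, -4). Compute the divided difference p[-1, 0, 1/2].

p[-1,0] = (4 - (-8)) / (0 - (-1)) = 12
p[0,1/2] = (-4 - 4) / (1/2 - 0) = -16
p[-1,0,1/2] = (-16 - 12) / (1/2 - (-1)) = -56/3

-56/3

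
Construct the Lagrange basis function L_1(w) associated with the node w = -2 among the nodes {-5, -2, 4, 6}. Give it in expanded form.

L_1(w) = (1/144)w^3 - (5/144)w^2 - (13/72)w + 5/6

L_1(w) = (w + 5)(w - 4)(w - 6) / [(3)·(-6)·(-8)]
       = (w^3 - 5w^2 - 26w + 120) / (144)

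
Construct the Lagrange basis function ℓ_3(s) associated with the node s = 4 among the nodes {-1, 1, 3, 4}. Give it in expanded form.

ℓ_3(s) = (1/15)s^3 - (1/5)s^2 - (1/15)s + 1/5

ℓ_3(s) = (s + 1)(s - 1)(s - 3) / [(5)·(3)·(1)]
       = (s^3 - 3s^2 - s + 3) / (15)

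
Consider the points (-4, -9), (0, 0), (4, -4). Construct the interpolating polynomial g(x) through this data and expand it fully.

Build the Lagrange basis polynomials:
L_0(x) = x(x - 4) / [32] = (1/32)x^2 - (1/8)x
L_1(x) = (x + 4)(x - 4) / [-16] = -(1/16)x^2 + 1
L_2(x) = (x + 4)x / [32] = (1/32)x^2 + (1/8)x
g(x) = (-9)·L_0 + 0·L_1 + (-4)·L_2
  (-9)·L_0(x) = -(9/32)x^2 + (9/8)x
  0·L_1(x) = 0
  (-4)·L_2(x) = -(1/8)x^2 - (1/2)x
Adding term by term: -(13/32)x^2 + (5/8)x

g(x) = -(13/32)x^2 + (5/8)x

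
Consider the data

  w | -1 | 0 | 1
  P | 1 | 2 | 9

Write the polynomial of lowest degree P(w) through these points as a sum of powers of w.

P(w) = 3w^2 + 4w + 2

Newton's divided differences:
P[-1,0] = (2 - 1) / (0 - (-1)) = 1
P[0,1] = (9 - 2) / (1 - 0) = 7
P[-1,0,1] = (7 - 1) / (1 - (-1)) = 3
P(w) = 1 + 1·(w + 1) + 3·(w + 1)w
Expanding: P(w) = 3w^2 + 4w + 2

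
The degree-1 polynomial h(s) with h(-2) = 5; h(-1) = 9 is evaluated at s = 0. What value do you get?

13

L_0(0) = (1)/[(-1)] = -1
L_1(0) = (2)/[(1)] = 2
Sum: 5·(-1) + 9·(2) = 13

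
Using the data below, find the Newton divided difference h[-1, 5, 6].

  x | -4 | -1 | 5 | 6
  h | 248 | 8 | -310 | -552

-27

h[-1,5] = (-310 - 8) / (5 - (-1)) = -53
h[5,6] = (-552 - (-310)) / (6 - 5) = -242
h[-1,5,6] = (-242 - (-53)) / (6 - (-1)) = -27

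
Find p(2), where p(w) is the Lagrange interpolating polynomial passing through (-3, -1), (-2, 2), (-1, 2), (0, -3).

Evaluate each Lagrange basis at w = 2:
L_0(2) = (4)·(3)·(2)/[(-1)·(-2)·(-3)] = -4
L_1(2) = (5)·(3)·(2)/[(1)·(-1)·(-2)] = 15
L_2(2) = (5)·(4)·(2)/[(2)·(1)·(-1)] = -20
L_3(2) = (5)·(4)·(3)/[(3)·(2)·(1)] = 10
Sum: (-1)·(-4) + 2·(15) + 2·(-20) + (-3)·(10) = -36

-36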